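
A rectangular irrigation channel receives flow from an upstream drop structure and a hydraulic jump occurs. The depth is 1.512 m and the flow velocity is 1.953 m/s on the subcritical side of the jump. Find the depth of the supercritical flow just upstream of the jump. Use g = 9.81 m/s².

Fr₂ = V₂/√(g·y₂) = 1.953/√(9.81×1.512) = 0.5071.
Applying the sequent-depth relation in reverse, y₁/y₂ = ½[√(1 + 8Fr₂²) − 1] = ½[√3.0572 − 1] = 0.3742.
y₁ = 0.3742 × 1.512 = 0.5659 m.

y₁ = 0.5659 m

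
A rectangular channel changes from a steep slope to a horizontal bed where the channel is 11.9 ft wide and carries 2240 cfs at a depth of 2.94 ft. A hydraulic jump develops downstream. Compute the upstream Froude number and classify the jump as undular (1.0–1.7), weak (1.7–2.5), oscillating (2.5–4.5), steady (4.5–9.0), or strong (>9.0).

q = Q/b = 2240/11.9 = 188 ft²/s; V₁ = q/y₁ = 64.0 ft/s. Fr₁ = V₁/√(g·y₁) = 6.58.
Fr₁ = 6.58 lies in the steady range.

Fr₁ = 6.58; steady jump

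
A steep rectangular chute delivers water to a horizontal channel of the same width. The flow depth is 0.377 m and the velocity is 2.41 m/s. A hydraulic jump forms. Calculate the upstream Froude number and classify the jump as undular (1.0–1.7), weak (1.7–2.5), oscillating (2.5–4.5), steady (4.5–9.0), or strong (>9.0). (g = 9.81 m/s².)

Fr₁ = V₁/√(g·y₁) = 2.41/√(9.81×0.377) = 1.25.
Fr₁ = 1.25 lies in the undular range.

Fr₁ = 1.25; undular jump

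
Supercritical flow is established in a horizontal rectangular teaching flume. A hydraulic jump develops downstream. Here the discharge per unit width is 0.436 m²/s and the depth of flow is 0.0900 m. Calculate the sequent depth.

V₁ = q/y₁ = 0.436/0.0900 = 4.84 m/s. Fr₁ = V₁/√(g·y₁) = 4.84/√(9.81×0.0900) = 5.16.
Sequent-depth ratio: y₂/y₁ = ½[√(1 + 8Fr₁²) − 1] = ½[√213.7 − 1] = 6.81.
y₂ = 6.81 × 0.0900 = 0.613 m.

y₂ = 0.613 m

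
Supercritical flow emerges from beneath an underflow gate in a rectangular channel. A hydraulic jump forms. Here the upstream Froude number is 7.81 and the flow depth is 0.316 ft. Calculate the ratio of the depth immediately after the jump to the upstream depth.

Fr₁ = 7.81 (given).
Bélanger equation: y₂/y₁ = ½[√(1 + 8Fr₁²) − 1] = ½[√489.0 − 1] = 10.6.

y₂/y₁ = 10.6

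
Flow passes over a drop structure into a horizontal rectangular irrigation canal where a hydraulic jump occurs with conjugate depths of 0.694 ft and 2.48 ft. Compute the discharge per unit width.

For a rectangular channel the momentum equation gives q² = ½·g·y₁·y₂·(y₁ + y₂) = ½×32.2×0.694×2.48×3.17 = 88.0.
q = √88.0 = 9.38 ft²/s.

q = 9.38 ft²/s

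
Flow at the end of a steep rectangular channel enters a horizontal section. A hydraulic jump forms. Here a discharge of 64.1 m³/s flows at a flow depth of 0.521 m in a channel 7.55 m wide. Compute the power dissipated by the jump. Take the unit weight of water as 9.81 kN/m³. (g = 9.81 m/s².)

q = Q/b = 64.1/7.55 = 8.49 m²/s; V₁ = q/y₁ = 16.3 m/s. Fr₁ = V₁/√(g·y₁) = 7.21.
Bélanger equation: y₂/y₁ = ½[√(1 + 8Fr₁²) − 1] = ½[√416.7 − 1] = 9.71.
y₂ = 9.71 × 0.521 = 5.06 m.
V₂ = q/y₂ = 8.49/5.06 = 1.68 m/s. E₁ = y₁ + V₁²/2g = 14.1 m; E₂ = y₂ + V₂²/2g = 5.20 m. ΔE = E₁ − E₂ = 8.86 m.
P = γ·Q·ΔE = 9.81 × 64.1 × 8.86 = 5568 kW.

P = 5568 kW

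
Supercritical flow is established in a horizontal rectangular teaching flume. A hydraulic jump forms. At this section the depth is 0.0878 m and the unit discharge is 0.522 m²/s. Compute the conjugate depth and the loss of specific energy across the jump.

y₂ = 0.753 m; ΔE = 1.11 m

V₁ = q/y₁ = 0.522/0.0878 = 5.95 m/s. Fr₁ = V₁/√(g·y₁) = 5.95/√(9.81×0.0878) = 6.41.
Bélanger equation: y₂/y₁ = ½[√(1 + 8Fr₁²) − 1] = ½[√329.3 − 1] = 8.57.
y₂ = 8.57 × 0.0878 = 0.753 m.
V₂ = q/y₂ = 0.522/0.753 = 0.693 m/s. E₁ = y₁ + V₁²/2g = 1.89 m; E₂ = y₂ + V₂²/2g = 0.777 m. ΔE = E₁ − E₂ = 1.11 m.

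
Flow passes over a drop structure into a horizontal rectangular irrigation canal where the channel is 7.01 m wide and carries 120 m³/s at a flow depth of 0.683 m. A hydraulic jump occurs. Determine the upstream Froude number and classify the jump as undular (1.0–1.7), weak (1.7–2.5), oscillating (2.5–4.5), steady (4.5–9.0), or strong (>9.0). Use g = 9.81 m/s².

Fr₁ = 9.68; strong jump

q = Q/b = 120/7.01 = 17.1 m²/s; V₁ = q/y₁ = 25.1 m/s. Fr₁ = V₁/√(g·y₁) = 9.68.
Fr₁ = 9.68 lies in the strong range.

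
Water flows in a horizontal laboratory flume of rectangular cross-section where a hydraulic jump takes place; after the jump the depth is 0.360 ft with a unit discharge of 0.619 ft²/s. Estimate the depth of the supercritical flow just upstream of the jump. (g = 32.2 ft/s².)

y₁ = 0.134 ft

V₂ = q/y₂ = 0.619/0.360 = 1.72 ft/s; Fr₂ = V₂/√(g·y₂) = 0.505.
From the momentum equation (using Fr₂), y₁/y₂ = ½[√(1 + 8Fr₂²) − 1] = ½[√3.040 − 1] = 0.372.
y₁ = 0.372 × 0.360 = 0.134 ft.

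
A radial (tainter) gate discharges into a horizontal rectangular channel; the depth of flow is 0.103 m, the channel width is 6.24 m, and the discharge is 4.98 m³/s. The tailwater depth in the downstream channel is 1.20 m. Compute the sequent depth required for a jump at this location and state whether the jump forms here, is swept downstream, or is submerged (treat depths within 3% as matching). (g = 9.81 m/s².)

y₂ = 1.07 m; the jump is submerged

q = Q/b = 4.98/6.24 = 0.798 m²/s; V₁ = q/y₁ = 7.75 m/s. Fr₁ = V₁/√(g·y₁) = 7.71.
Bélanger equation: y₂/y₁ = ½[√(1 + 8Fr₁²) − 1] = ½[√476.3 − 1] = 10.4.
y₂ = 10.4 × 0.103 = 1.07 m.
Tailwater y_tw = 1.20 m: y_tw > y₂, so the jump is submerged.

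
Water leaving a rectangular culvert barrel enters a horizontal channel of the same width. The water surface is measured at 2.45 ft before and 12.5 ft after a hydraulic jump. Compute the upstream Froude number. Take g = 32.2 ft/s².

Fr₁ = 3.95

For a rectangular channel the momentum equation gives q² = ½·g·y₁·y₂·(y₁ + y₂) = ½×32.2×2.45×12.5×14.9 = 7371.
q = √7371 = 85.9 ft²/s.
V₁ = q/y₁ = 35.0 ft/s; Fr₁ = V₁/√(g·y₁) = 3.95.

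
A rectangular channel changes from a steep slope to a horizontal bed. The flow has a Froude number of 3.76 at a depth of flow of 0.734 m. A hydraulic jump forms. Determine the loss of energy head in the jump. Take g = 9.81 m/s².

ΔE = 2.15 m

Fr₁ = 3.76 (given).
By Bélanger, y₂/y₁ = ½[√(1 + 8Fr₁²) − 1] = ½[√114.1 − 1] = 4.84.
y₂ = 4.84 × 0.734 = 3.55 m.
V₁ = Fr₁·√(g·y₁) = 3.76×√(9.81×0.734) = 10.1 m/s; q = V₁·y₁ = 7.41 m²/s. V₂ = q/y₂ = 7.41/3.55 = 2.08 m/s. E₁ = y₁ + V₁²/2g = 5.92 m; E₂ = y₂ + V₂²/2g = 3.77 m. ΔE = E₁ − E₂ = 2.15 m.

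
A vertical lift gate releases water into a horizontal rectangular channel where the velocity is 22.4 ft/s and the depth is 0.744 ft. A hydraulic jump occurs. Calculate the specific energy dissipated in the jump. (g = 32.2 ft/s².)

ΔE = 3.86 ft

Fr₁ = V₁/√(g·y₁) = 22.4/√(32.2×0.744) = 4.58.
From the momentum equation for a rectangular channel, y₂/y₁ = ½[√(1 + 8Fr₁²) − 1] = ½[√168.6 − 1] = 5.99.
y₂ = 5.99 × 0.744 = 4.46 ft.
Head loss: ΔE = (y₂ − y₁)³/(4y₁y₂) = (4.46 − 0.744)³/(4×0.744×4.46) = 51.2/13.3 = 3.86 ft.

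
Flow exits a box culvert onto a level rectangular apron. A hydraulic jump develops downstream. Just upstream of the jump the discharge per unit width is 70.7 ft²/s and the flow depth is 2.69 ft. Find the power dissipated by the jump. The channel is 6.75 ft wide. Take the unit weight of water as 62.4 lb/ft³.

P = 166 hp

V₁ = q/y₁ = 70.7/2.69 = 26.3 ft/s. Fr₁ = V₁/√(g·y₁) = 26.3/√(32.2×2.69) = 2.82.
By Bélanger, y₂/y₁ = ½[√(1 + 8Fr₁²) − 1] = ½[√64.80 − 1] = 3.52.
y₂ = 3.52 × 2.69 = 9.48 ft.
Head loss: ΔE = (y₂ − y₁)³/(4y₁y₂) = (9.48 − 2.69)³/(4×2.69×9.48) = 313/102 = 3.07 ft.
Q = q·b = 70.7 × 6.75 = 477 cfs. P = γ·Q·ΔE/550 = 62.4 × 477 × 3.07 / 550 = 166 hp.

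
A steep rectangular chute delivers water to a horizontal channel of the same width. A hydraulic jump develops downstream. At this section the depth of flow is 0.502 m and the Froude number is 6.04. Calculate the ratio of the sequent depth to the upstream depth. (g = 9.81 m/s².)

y₂/y₁ = 8.06

Fr₁ = 6.04 (given).
Bélanger equation: y₂/y₁ = ½[√(1 + 8Fr₁²) − 1] = ½[√292.9 − 1] = 8.06.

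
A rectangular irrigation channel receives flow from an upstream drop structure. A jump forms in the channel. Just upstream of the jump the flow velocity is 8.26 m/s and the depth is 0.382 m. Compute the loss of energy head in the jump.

Fr₁ = V₁/√(g·y₁) = 8.26/√(9.81×0.382) = 4.27.
From the momentum equation for a rectangular channel, y₂/y₁ = ½[√(1 + 8Fr₁²) − 1] = ½[√146.7 − 1] = 5.56.
y₂ = 5.56 × 0.382 = 2.12 m.
q = V₁·y₁ = 8.26 × 0.382 = 3.16 m²/s. V₂ = q/y₂ = 3.16/2.12 = 1.49 m/s. E₁ = y₁ + V₁²/2g = 3.86 m; E₂ = y₂ + V₂²/2g = 2.23 m. ΔE = E₁ − E₂ = 1.62 m.

ΔE = 1.62 m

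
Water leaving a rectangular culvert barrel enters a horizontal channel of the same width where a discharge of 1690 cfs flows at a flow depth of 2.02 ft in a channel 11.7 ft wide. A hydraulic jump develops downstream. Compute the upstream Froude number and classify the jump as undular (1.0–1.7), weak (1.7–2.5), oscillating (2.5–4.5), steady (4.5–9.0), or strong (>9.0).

Fr₁ = 8.87; steady jump

q = Q/b = 1690/11.7 = 144 ft²/s; V₁ = q/y₁ = 71.5 ft/s. Fr₁ = V₁/√(g·y₁) = 8.87.
Fr₁ = 8.87 lies in the steady range.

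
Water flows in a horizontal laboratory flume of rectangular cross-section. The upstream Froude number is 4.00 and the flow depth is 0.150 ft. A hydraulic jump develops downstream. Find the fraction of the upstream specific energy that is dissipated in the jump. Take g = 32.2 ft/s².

ΔE/E₁ = 0.391 (39.1%)

Fr₁ = 4.00 (given).
By Bélanger, y₂/y₁ = ½[√(1 + 8Fr₁²) − 1] = ½[√129.0 − 1] = 5.18.
y₂ = 5.18 × 0.150 = 0.777 ft.
E₁ = y₁(1 + Fr₁²/2) = 0.150×(1 + 4.00²/2) = 1.35 ft. ΔE = (y₂ − y₁)³/(4y₁y₂) = 0.528 ft. ΔE/E₁ = 0.528/1.35 = 0.391.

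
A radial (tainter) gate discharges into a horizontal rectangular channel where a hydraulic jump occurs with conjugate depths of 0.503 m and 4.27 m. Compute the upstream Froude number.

For a rectangular channel the momentum equation gives q² = ½·g·y₁·y₂·(y₁ + y₂) = ½×9.81×0.503×4.27×4.77 = 50.3.
q = √50.3 = 7.09 m²/s.
V₁ = q/y₁ = 14.1 m/s; Fr₁ = V₁/√(g·y₁) = 6.35.

Fr₁ = 6.35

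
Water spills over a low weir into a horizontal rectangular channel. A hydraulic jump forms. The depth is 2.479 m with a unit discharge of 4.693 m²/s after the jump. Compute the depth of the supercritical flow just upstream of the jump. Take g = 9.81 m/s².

y₁ = 0.5902 m

V₂ = q/y₂ = 4.693/2.479 = 1.893 m/s; Fr₂ = V₂/√(g·y₂) = 0.3839.
Since the conjugate-depth ratio holds either way, y₁/y₂ = ½[√(1 + 8Fr₂²) − 1] = ½[√2.1789 − 1] = 0.2381.
y₁ = 0.2381 × 2.479 = 0.5902 m.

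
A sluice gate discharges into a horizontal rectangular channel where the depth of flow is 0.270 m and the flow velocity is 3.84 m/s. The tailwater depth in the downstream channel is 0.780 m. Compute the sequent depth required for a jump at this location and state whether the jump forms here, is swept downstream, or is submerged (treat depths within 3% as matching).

y₂ = 0.776 m; the jump forms here

Fr₁ = V₁/√(g·y₁) = 3.84/√(9.81×0.270) = 2.36.
Bélanger equation: y₂/y₁ = ½[√(1 + 8Fr₁²) − 1] = ½[√45.54 − 1] = 2.87.
y₂ = 2.87 × 0.270 = 0.776 m.
Tailwater y_tw = 0.780 m: y_tw ≈ y₂, so the jump forms here.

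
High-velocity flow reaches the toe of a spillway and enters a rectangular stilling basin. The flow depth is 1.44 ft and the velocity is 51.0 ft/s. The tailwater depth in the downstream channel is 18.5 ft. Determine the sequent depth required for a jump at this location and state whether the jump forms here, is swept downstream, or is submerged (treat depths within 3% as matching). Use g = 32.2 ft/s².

y₂ = 14.5 ft; the jump is submerged

Fr₁ = V₁/√(g·y₁) = 51.0/√(32.2×1.44) = 7.49.
Bélanger equation: y₂/y₁ = ½[√(1 + 8Fr₁²) − 1] = ½[√449.8 − 1] = 10.1.
y₂ = 10.1 × 1.44 = 14.5 ft.
Tailwater y_tw = 18.5 ft: y_tw > y₂, so the jump is submerged.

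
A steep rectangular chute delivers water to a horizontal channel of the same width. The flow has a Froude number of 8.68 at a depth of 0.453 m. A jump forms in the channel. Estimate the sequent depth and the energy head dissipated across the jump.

Fr₁ = 8.68 (given).
By Bélanger, y₂/y₁ = ½[√(1 + 8Fr₁²) − 1] = ½[√603.7 − 1] = 11.8.
y₂ = 11.8 × 0.453 = 5.34 m.
V₁ = Fr₁·√(g·y₁) = 8.68×√(9.81×0.453) = 18.3 m/s; q = V₁·y₁ = 8.29 m²/s. V₂ = q/y₂ = 8.29/5.34 = 1.55 m/s. E₁ = y₁ + V₁²/2g = 17.5 m; E₂ = y₂ + V₂²/2g = 5.46 m. ΔE = E₁ − E₂ = 12.1 m.

y₂ = 5.34 m; ΔE = 12.1 m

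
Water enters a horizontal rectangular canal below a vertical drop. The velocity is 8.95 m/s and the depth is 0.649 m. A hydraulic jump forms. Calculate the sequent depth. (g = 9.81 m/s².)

Fr₁ = V₁/√(g·y₁) = 8.95/√(9.81×0.649) = 3.55.
Sequent-depth ratio: y₂/y₁ = ½[√(1 + 8Fr₁²) − 1] = ½[√101.7 − 1] = 4.54.
y₂ = 4.54 × 0.649 = 2.95 m.

y₂ = 2.95 m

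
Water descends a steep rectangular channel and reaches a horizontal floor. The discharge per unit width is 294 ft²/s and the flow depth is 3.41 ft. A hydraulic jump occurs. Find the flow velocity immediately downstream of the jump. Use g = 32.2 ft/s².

V₁ = q/y₁ = 294/3.41 = 86.2 ft/s. Fr₁ = V₁/√(g·y₁) = 86.2/√(32.2×3.41) = 8.23.
Conjugate-depth relation: y₂/y₁ = ½[√(1 + 8Fr₁²) − 1] = ½[√542.6 − 1] = 11.1.
y₂ = 11.1 × 3.41 = 38.0 ft.
V₂ = q/y₂ = 294/38.0 = 7.73 ft/s.

V₂ = 7.73 ft/s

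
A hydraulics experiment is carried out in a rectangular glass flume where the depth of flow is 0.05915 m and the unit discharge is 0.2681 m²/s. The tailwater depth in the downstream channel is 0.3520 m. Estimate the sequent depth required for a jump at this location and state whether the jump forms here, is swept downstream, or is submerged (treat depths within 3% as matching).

V₁ = q/y₁ = 0.2681/0.05915 = 4.533 m/s. Fr₁ = V₁/√(g·y₁) = 4.533/√(9.81×0.05915) = 5.950.
Sequent-depth ratio: y₂/y₁ = ½[√(1 + 8Fr₁²) − 1] = ½[√284.24 − 1] = 7.930.
y₂ = 7.930 × 0.05915 = 0.4690 m.
Tailwater y_tw = 0.3520 m: y_tw < y₂, so the jump is swept downstream.

y₂ = 0.4690 m; the jump is swept downstream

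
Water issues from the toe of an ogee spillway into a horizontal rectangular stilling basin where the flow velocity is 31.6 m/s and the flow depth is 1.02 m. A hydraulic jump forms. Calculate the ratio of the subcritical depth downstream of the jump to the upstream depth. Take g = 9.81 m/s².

Fr₁ = V₁/√(g·y₁) = 31.6/√(9.81×1.02) = 9.99.
Bélanger equation: y₂/y₁ = ½[√(1 + 8Fr₁²) − 1] = ½[√799.4 − 1] = 13.6.

y₂/y₁ = 13.6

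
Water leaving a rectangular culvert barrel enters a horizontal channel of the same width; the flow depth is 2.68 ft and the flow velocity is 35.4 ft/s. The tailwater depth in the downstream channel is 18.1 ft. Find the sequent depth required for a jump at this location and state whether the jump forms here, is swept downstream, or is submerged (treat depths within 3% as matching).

Fr₁ = V₁/√(g·y₁) = 35.4/√(32.2×2.68) = 3.81.
Sequent-depth ratio: y₂/y₁ = ½[√(1 + 8Fr₁²) − 1] = ½[√117.2 − 1] = 4.91.
y₂ = 4.91 × 2.68 = 13.2 ft.
Tailwater y_tw = 18.1 ft: y_tw > y₂, so the jump is submerged.

y₂ = 13.2 ft; the jump is submerged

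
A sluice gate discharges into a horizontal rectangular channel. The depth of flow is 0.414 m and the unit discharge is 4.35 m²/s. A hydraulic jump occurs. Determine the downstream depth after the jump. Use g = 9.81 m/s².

y₂ = 2.85 m

V₁ = q/y₁ = 4.35/0.414 = 10.5 m/s. Fr₁ = V₁/√(g·y₁) = 10.5/√(9.81×0.414) = 5.21.
Conjugate-depth relation: y₂/y₁ = ½[√(1 + 8Fr₁²) − 1] = ½[√218.5 − 1] = 6.89.
y₂ = 6.89 × 0.414 = 2.85 m.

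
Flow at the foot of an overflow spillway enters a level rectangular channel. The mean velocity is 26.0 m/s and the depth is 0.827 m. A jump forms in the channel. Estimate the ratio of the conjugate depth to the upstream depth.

Fr₁ = V₁/√(g·y₁) = 26.0/√(9.81×0.827) = 9.13.
Sequent-depth ratio: y₂/y₁ = ½[√(1 + 8Fr₁²) − 1] = ½[√667.6 − 1] = 12.4.

y₂/y₁ = 12.4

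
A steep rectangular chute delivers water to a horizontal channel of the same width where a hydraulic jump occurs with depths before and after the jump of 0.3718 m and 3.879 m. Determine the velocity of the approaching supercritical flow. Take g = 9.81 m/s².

For a rectangular channel the momentum equation gives q² = ½·g·y₁·y₂·(y₁ + y₂) = ½×9.81×0.3718×3.879×4.251 = 30.07.
q = √30.07 = 5.484 m²/s.
V₁ = q/y₁ = 5.484/0.3718 = 14.75 m/s.

V₁ = 14.75 m/s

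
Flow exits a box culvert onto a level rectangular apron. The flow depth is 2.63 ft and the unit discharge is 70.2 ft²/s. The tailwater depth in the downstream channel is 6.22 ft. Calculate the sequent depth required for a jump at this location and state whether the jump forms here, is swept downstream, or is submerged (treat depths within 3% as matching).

y₂ = 9.55 ft; the jump is swept downstream

V₁ = q/y₁ = 70.2/2.63 = 26.7 ft/s. Fr₁ = V₁/√(g·y₁) = 26.7/√(32.2×2.63) = 2.90.
Conjugate-depth relation: y₂/y₁ = ½[√(1 + 8Fr₁²) − 1] = ½[√68.30 − 1] = 3.63.
y₂ = 3.63 × 2.63 = 9.55 ft.
Tailwater y_tw = 6.22 ft: y_tw < y₂, so the jump is swept downstream.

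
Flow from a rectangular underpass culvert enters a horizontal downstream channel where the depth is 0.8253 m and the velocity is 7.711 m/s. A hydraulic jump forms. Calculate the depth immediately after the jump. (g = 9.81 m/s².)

y₂ = 2.777 m

Fr₁ = V₁/√(g·y₁) = 7.711/√(9.81×0.8253) = 2.710.
Bélanger equation: y₂/y₁ = ½[√(1 + 8Fr₁²) − 1] = ½[√59.753 − 1] = 3.365.
y₂ = 3.365 × 0.8253 = 2.777 m.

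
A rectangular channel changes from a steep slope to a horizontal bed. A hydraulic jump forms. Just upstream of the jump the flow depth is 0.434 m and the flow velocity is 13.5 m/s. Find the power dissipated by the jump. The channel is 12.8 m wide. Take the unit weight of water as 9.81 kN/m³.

Fr₁ = V₁/√(g·y₁) = 13.5/√(9.81×0.434) = 6.54.
By Bélanger, y₂/y₁ = ½[√(1 + 8Fr₁²) − 1] = ½[√343.5 − 1] = 8.77.
y₂ = 8.77 × 0.434 = 3.80 m.
q = V₁·y₁ = 13.5 × 0.434 = 5.86 m²/s. V₂ = q/y₂ = 5.86/3.80 = 1.54 m/s. E₁ = y₁ + V₁²/2g = 9.72 m; E₂ = y₂ + V₂²/2g = 3.93 m. ΔE = E₁ − E₂ = 5.80 m.
Q = q·b = 5.86 × 12.8 = 75.0 m³/s. P = γ·Q·ΔE = 9.81 × 75.0 × 5.80 = 4265 kW.

P = 4265 kW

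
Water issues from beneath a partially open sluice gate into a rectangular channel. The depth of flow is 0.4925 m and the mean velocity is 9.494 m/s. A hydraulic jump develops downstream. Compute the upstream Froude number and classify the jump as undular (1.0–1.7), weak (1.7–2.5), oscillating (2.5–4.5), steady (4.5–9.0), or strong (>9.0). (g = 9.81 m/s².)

Fr₁ = 4.319; oscillating jump

Fr₁ = V₁/√(g·y₁) = 9.494/√(9.81×0.4925) = 4.319.
Fr₁ = 4.319 lies in the oscillating range.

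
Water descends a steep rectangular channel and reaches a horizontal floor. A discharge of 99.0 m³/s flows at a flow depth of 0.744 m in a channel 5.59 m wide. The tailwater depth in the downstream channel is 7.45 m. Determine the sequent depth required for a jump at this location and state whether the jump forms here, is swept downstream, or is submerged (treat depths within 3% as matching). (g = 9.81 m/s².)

y₂ = 8.91 m; the jump is swept downstream

q = Q/b = 99.0/5.59 = 17.7 m²/s; V₁ = q/y₁ = 23.8 m/s. Fr₁ = V₁/√(g·y₁) = 8.81.
By Bélanger, y₂/y₁ = ½[√(1 + 8Fr₁²) − 1] = ½[√622.1 − 1] = 12.0.
y₂ = 12.0 × 0.744 = 8.91 m.
Tailwater y_tw = 7.45 m: y_tw < y₂, so the jump is swept downstream.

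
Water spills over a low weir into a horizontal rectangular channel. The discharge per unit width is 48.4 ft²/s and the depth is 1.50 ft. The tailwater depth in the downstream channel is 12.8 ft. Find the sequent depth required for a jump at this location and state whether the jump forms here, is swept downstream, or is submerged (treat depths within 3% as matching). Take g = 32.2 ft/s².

y₂ = 9.13 ft; the jump is submerged

V₁ = q/y₁ = 48.4/1.50 = 32.3 ft/s. Fr₁ = V₁/√(g·y₁) = 32.3/√(32.2×1.50) = 4.64.
By Bélanger, y₂/y₁ = ½[√(1 + 8Fr₁²) − 1] = ½[√173.4 − 1] = 6.08.
y₂ = 6.08 × 1.50 = 9.13 ft.
Tailwater y_tw = 12.8 ft: y_tw > y₂, so the jump is submerged.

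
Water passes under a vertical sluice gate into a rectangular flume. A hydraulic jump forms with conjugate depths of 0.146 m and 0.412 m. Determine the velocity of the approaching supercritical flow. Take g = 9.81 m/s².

For a rectangular channel the momentum equation gives q² = ½·g·y₁·y₂·(y₁ + y₂) = ½×9.81×0.146×0.412×0.558 = 0.165.
q = √0.165 = 0.406 m²/s.
V₁ = q/y₁ = 0.406/0.146 = 2.78 m/s.

V₁ = 2.78 m/s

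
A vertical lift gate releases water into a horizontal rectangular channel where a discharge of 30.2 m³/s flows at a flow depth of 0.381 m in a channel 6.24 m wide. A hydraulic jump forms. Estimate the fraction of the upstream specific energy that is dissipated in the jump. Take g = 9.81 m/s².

q = Q/b = 30.2/6.24 = 4.84 m²/s; V₁ = q/y₁ = 12.7 m/s. Fr₁ = V₁/√(g·y₁) = 6.57.
By Bélanger, y₂/y₁ = ½[√(1 + 8Fr₁²) − 1] = ½[√346.4 − 1] = 8.81.
y₂ = 8.81 × 0.381 = 3.35 m.
E₁ = y₁ + V₁²/2g = 8.61 m. ΔE = (y₂ − y₁)³/(4y₁y₂) = 5.14 m. ΔE/E₁ = 5.14/8.61 = 0.598.

ΔE/E₁ = 0.598 (59.8%)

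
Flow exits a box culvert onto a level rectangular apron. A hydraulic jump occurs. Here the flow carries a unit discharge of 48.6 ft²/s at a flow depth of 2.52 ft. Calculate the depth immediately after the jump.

V₁ = q/y₁ = 48.6/2.52 = 19.3 ft/s. Fr₁ = V₁/√(g·y₁) = 19.3/√(32.2×2.52) = 2.14.
Bélanger equation: y₂/y₁ = ½[√(1 + 8Fr₁²) − 1] = ½[√37.67 − 1] = 2.57.
y₂ = 2.57 × 2.52 = 6.47 ft.

y₂ = 6.47 ft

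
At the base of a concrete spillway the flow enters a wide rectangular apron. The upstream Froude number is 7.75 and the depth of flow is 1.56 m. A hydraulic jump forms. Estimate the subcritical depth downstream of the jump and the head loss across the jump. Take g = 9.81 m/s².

Fr₁ = 7.75 (given).
From the momentum equation for a rectangular channel, y₂/y₁ = ½[√(1 + 8Fr₁²) − 1] = ½[√481.5 − 1] = 10.5.
y₂ = 10.5 × 1.56 = 16.3 m.
V₁ = Fr₁·√(g·y₁) = 7.75×√(9.81×1.56) = 30.3 m/s; q = V₁·y₁ = 47.3 m²/s. V₂ = q/y₂ = 47.3/16.3 = 2.90 m/s. E₁ = y₁ + V₁²/2g = 48.4 m; E₂ = y₂ + V₂²/2g = 16.8 m. ΔE = E₁ − E₂ = 31.6 m.

y₂ = 16.3 m; ΔE = 31.6 m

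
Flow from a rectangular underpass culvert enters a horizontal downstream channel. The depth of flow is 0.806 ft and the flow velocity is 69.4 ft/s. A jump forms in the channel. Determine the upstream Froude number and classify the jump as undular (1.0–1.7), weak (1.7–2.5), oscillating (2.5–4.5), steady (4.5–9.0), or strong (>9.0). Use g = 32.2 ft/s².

Fr₁ = V₁/√(g·y₁) = 69.4/√(32.2×0.806) = 13.6.
Fr₁ = 13.6 lies in the strong range.

Fr₁ = 13.6; strong jump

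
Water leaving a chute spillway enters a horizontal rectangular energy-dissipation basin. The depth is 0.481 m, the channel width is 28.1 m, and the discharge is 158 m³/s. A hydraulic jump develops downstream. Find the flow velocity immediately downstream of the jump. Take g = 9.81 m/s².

q = Q/b = 158/28.1 = 5.62 m²/s; V₁ = q/y₁ = 11.7 m/s. Fr₁ = V₁/√(g·y₁) = 5.38.
Sequent-depth ratio: y₂/y₁ = ½[√(1 + 8Fr₁²) − 1] = ½[√232.7 − 1] = 7.13.
y₂ = 7.13 × 0.481 = 3.43 m.
V₂ = q/y₂ = 5.62/3.43 = 1.64 m/s.

V₂ = 1.64 m/s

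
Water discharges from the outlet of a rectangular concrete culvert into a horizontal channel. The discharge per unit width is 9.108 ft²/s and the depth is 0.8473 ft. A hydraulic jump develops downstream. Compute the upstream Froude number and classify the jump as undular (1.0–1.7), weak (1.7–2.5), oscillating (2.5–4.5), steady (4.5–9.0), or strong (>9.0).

Fr₁ = 2.058; weak jump

V₁ = q/y₁ = 9.108/0.8473 = 10.75 ft/s. Fr₁ = V₁/√(g·y₁) = 10.75/√(32.2×0.8473) = 2.058.
Fr₁ = 2.058 lies in the weak range.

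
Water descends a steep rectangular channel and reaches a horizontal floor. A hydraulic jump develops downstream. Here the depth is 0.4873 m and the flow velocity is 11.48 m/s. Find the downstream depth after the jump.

y₂ = 3.383 m

Fr₁ = V₁/√(g·y₁) = 11.48/√(9.81×0.4873) = 5.251.
Bélanger equation: y₂/y₁ = ½[√(1 + 8Fr₁²) − 1] = ½[√221.55 − 1] = 6.942.
y₂ = 6.942 × 0.4873 = 3.383 m.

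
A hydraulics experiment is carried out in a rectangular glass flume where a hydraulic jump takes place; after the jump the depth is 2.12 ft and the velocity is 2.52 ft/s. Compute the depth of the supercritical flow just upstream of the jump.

Fr₂ = V₂/√(g·y₂) = 2.52/√(32.2×2.12) = 0.305.
Since the conjugate-depth ratio holds either way, y₁/y₂ = ½[√(1 + 8Fr₂²) − 1] = ½[√1.744 − 1] = 0.160.
y₁ = 0.160 × 2.12 = 0.340 ft.

y₁ = 0.340 ft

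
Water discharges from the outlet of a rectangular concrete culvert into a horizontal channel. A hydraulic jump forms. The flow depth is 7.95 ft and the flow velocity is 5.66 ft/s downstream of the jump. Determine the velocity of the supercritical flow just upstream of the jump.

V₁ = 27.3 ft/s

Fr₂ = V₂/√(g·y₂) = 5.66/√(32.2×7.95) = 0.354.
Applying the sequent-depth relation in reverse, y₁/y₂ = ½[√(1 + 8Fr₂²) − 1] = ½[√2.001 − 1] = 0.207.
y₁ = 0.207 × 7.95 = 1.65 ft.
V₁ = q/y₁ = 45.0/1.65 = 27.3 ft/s.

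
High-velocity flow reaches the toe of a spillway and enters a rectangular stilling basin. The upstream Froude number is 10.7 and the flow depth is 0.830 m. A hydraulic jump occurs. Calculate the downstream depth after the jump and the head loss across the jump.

Fr₁ = 10.7 (given).
From the momentum equation for a rectangular channel, y₂/y₁ = ½[√(1 + 8Fr₁²) − 1] = ½[√916.9 − 1] = 14.6.
y₂ = 14.6 × 0.830 = 12.2 m.
Head loss: ΔE = (y₂ − y₁)³/(4y₁y₂) = (12.2 − 0.830)³/(4×0.830×12.2) = 1451/40.3 = 36.0 m.

y₂ = 12.2 m; ΔE = 36.0 m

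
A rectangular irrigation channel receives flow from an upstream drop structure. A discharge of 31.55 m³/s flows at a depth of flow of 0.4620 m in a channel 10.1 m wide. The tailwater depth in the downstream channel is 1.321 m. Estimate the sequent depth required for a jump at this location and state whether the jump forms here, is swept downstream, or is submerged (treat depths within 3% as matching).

q = Q/b = 31.55/10.1 = 3.124 m²/s; V₁ = q/y₁ = 6.761 m/s. Fr₁ = V₁/√(g·y₁) = 3.176.
From the momentum equation for a rectangular channel, y₂/y₁ = ½[√(1 + 8Fr₁²) − 1] = ½[√81.696 − 1] = 4.019.
y₂ = 4.019 × 0.4620 = 1.857 m.
Tailwater y_tw = 1.321 m: y_tw < y₂, so the jump is swept downstream.

y₂ = 1.857 m; the jump is swept downstream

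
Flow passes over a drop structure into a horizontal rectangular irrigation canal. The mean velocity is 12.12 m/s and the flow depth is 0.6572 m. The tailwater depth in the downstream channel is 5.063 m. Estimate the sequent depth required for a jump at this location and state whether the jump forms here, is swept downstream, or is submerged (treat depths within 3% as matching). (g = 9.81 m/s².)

y₂ = 4.120 m; the jump is submerged

Fr₁ = V₁/√(g·y₁) = 12.12/√(9.81×0.6572) = 4.773.
From the momentum equation for a rectangular channel, y₂/y₁ = ½[√(1 + 8Fr₁²) − 1] = ½[√183.28 − 1] = 6.269.
y₂ = 6.269 × 0.6572 = 4.120 m.
Tailwater y_tw = 5.063 m: y_tw > y₂, so the jump is submerged.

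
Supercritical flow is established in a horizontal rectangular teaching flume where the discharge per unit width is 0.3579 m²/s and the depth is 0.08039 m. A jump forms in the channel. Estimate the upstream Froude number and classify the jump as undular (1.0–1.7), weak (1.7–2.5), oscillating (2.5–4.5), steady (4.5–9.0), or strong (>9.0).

Fr₁ = 5.013; steady jump

V₁ = q/y₁ = 0.3579/0.08039 = 4.452 m/s. Fr₁ = V₁/√(g·y₁) = 4.452/√(9.81×0.08039) = 5.013.
Fr₁ = 5.013 lies in the steady range.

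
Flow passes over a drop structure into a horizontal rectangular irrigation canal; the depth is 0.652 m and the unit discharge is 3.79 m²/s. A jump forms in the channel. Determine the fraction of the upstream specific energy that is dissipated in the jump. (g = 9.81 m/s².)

ΔE/E₁ = 0.141 (14.1%)

V₁ = q/y₁ = 3.79/0.652 = 5.81 m/s. Fr₁ = V₁/√(g·y₁) = 5.81/√(9.81×0.652) = 2.30.
By Bélanger, y₂/y₁ = ½[√(1 + 8Fr₁²) − 1] = ½[√43.26 − 1] = 2.79.
y₂ = 2.79 × 0.652 = 1.82 m.
E₁ = y₁ + V₁²/2g = 2.37 m. ΔE = (y₂ − y₁)³/(4y₁y₂) = 0.335 m. ΔE/E₁ = 0.335/2.37 = 0.141.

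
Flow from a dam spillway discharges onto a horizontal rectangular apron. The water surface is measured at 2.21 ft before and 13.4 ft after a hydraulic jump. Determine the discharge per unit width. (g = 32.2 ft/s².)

q = 86.3 ft²/s

For a rectangular channel the momentum equation gives q² = ½·g·y₁·y₂·(y₁ + y₂) = ½×32.2×2.21×13.4×15.6 = 7443.
q = √7443 = 86.3 ft²/s.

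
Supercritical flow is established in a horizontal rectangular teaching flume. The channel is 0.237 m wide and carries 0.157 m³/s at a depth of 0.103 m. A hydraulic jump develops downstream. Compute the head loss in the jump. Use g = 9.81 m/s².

q = Q/b = 0.157/0.237 = 0.662 m²/s; V₁ = q/y₁ = 6.43 m/s. Fr₁ = V₁/√(g·y₁) = 6.40.
From the momentum equation for a rectangular channel, y₂/y₁ = ½[√(1 + 8Fr₁²) − 1] = ½[√328.5 − 1] = 8.56.
y₂ = 8.56 × 0.103 = 0.882 m.
V₂ = q/y₂ = 0.662/0.882 = 0.751 m/s. E₁ = y₁ + V₁²/2g = 2.21 m; E₂ = y₂ + V₂²/2g = 0.911 m. ΔE = E₁ − E₂ = 1.30 m.

ΔE = 1.30 m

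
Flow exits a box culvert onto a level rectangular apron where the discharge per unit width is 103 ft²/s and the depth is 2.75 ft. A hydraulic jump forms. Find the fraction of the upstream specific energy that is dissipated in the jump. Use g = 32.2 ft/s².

V₁ = q/y₁ = 103/2.75 = 37.5 ft/s. Fr₁ = V₁/√(g·y₁) = 37.5/√(32.2×2.75) = 3.98.
By Bélanger, y₂/y₁ = ½[√(1 + 8Fr₁²) − 1] = ½[√127.7 − 1] = 5.15.
y₂ = 5.15 × 2.75 = 14.2 ft.
E₁ = y₁ + V₁²/2g = 24.5 ft. ΔE = (y₂ − y₁)³/(4y₁y₂) = 9.55 ft. ΔE/E₁ = 9.55/24.5 = 0.389.

ΔE/E₁ = 0.389 (38.9%)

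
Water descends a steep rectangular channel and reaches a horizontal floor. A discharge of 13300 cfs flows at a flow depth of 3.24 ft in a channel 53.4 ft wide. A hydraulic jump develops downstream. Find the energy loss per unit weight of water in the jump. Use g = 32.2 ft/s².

ΔE = 61.2 ft

q = Q/b = 13300/53.4 = 249 ft²/s; V₁ = q/y₁ = 76.9 ft/s. Fr₁ = V₁/√(g·y₁) = 7.53.
Sequent-depth ratio: y₂/y₁ = ½[√(1 + 8Fr₁²) − 1] = ½[√454.1 − 1] = 10.2.
y₂ = 10.2 × 3.24 = 32.9 ft.
Head loss: ΔE = (y₂ − y₁)³/(4y₁y₂) = (32.9 − 3.24)³/(4×3.24×32.9) = 26099/426 = 61.2 ft.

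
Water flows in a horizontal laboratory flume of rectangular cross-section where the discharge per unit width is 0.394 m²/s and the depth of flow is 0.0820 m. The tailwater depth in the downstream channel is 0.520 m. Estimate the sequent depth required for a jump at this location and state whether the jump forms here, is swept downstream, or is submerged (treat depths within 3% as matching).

V₁ = q/y₁ = 0.394/0.0820 = 4.80 m/s. Fr₁ = V₁/√(g·y₁) = 4.80/√(9.81×0.0820) = 5.36.
From the momentum equation for a rectangular channel, y₂/y₁ = ½[√(1 + 8Fr₁²) − 1] = ½[√230.6 − 1] = 7.09.
y₂ = 7.09 × 0.0820 = 0.582 m.
Tailwater y_tw = 0.520 m: y_tw < y₂, so the jump is swept downstream.

y₂ = 0.582 m; the jump is swept downstream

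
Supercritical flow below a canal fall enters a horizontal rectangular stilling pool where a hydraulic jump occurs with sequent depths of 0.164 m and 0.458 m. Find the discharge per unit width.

q = 0.479 m²/s

For a rectangular channel the momentum equation gives q² = ½·g·y₁·y₂·(y₁ + y₂) = ½×9.81×0.164×0.458×0.622 = 0.229.
q = √0.229 = 0.479 m²/s.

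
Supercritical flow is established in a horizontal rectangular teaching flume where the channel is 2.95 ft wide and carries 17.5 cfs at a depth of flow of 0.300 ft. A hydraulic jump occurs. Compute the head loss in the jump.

ΔE = 3.73 ft

q = Q/b = 17.5/2.95 = 5.93 ft²/s; V₁ = q/y₁ = 19.8 ft/s. Fr₁ = V₁/√(g·y₁) = 6.36.
Bélanger equation: y₂/y₁ = ½[√(1 + 8Fr₁²) − 1] = ½[√324.8 − 1] = 8.51.
y₂ = 8.51 × 0.300 = 2.55 ft.
V₂ = q/y₂ = 5.93/2.55 = 2.32 ft/s. E₁ = y₁ + V₁²/2g = 6.37 ft; E₂ = y₂ + V₂²/2g = 2.64 ft. ΔE = E₁ − E₂ = 3.73 ft.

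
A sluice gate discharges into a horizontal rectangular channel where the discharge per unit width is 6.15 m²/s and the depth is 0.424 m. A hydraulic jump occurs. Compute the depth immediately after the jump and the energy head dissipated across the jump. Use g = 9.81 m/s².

y₂ = 4.06 m; ΔE = 6.97 m

V₁ = q/y₁ = 6.15/0.424 = 14.5 m/s. Fr₁ = V₁/√(g·y₁) = 14.5/√(9.81×0.424) = 7.11.
Conjugate-depth relation: y₂/y₁ = ½[√(1 + 8Fr₁²) − 1] = ½[√405.6 − 1] = 9.57.
y₂ = 9.57 × 0.424 = 4.06 m.
Head loss: ΔE = (y₂ − y₁)³/(4y₁y₂) = (4.06 − 0.424)³/(4×0.424×4.06) = 48.0/6.88 = 6.97 m.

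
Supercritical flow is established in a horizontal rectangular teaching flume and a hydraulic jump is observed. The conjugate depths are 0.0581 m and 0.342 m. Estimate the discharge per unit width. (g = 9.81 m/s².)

q = 0.197 m²/s

For a rectangular channel the momentum equation gives q² = ½·g·y₁·y₂·(y₁ + y₂) = ½×9.81×0.0581×0.342×0.400 = 0.0390.
q = √0.0390 = 0.197 m²/s.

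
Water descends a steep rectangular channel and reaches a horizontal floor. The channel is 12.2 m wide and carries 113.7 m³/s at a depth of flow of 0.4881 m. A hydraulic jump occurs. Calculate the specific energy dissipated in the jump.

q = Q/b = 113.7/12.2 = 9.320 m²/s; V₁ = q/y₁ = 19.09 m/s. Fr₁ = V₁/√(g·y₁) = 8.726.
Sequent-depth ratio: y₂/y₁ = ½[√(1 + 8Fr₁²) − 1] = ½[√610.11 − 1] = 11.85.
y₂ = 11.85 × 0.4881 = 5.784 m.
V₂ = q/y₂ = 9.320/5.784 = 1.611 m/s. E₁ = y₁ + V₁²/2g = 19.07 m; E₂ = y₂ + V₂²/2g = 5.916 m. ΔE = E₁ − E₂ = 13.15 m.

ΔE = 13.15 m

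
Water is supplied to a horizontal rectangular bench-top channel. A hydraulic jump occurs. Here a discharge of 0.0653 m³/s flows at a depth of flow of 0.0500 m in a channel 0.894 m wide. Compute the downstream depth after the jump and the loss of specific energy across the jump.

y₂ = 0.125 m; ΔE = 0.0167 m

q = Q/b = 0.0653/0.894 = 0.0730 m²/s; V₁ = q/y₁ = 1.46 m/s. Fr₁ = V₁/√(g·y₁) = 2.09.
From the momentum equation for a rectangular channel, y₂/y₁ = ½[√(1 + 8Fr₁²) − 1] = ½[√35.81 − 1] = 2.49.
y₂ = 2.49 × 0.0500 = 0.125 m.
Head loss: ΔE = (y₂ − y₁)³/(4y₁y₂) = (0.125 − 0.0500)³/(4×0.0500×0.125) = 0.000415/0.0249 = 0.0167 m.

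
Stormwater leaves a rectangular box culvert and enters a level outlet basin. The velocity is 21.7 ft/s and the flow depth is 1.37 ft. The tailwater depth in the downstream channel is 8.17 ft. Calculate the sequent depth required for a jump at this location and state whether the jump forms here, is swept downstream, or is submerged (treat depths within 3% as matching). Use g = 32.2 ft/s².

Fr₁ = V₁/√(g·y₁) = 21.7/√(32.2×1.37) = 3.27.
Sequent-depth ratio: y₂/y₁ = ½[√(1 + 8Fr₁²) − 1] = ½[√86.40 − 1] = 4.15.
y₂ = 4.15 × 1.37 = 5.68 ft.
Tailwater y_tw = 8.17 ft: y_tw > y₂, so the jump is submerged.

y₂ = 5.68 ft; the jump is submerged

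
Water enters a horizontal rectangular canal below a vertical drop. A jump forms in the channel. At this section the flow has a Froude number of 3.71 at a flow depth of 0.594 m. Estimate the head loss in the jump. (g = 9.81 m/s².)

ΔE = 1.67 m

Fr₁ = 3.71 (given).
Bélanger equation: y₂/y₁ = ½[√(1 + 8Fr₁²) − 1] = ½[√111.1 − 1] = 4.77.
y₂ = 4.77 × 0.594 = 2.83 m.
Head loss: ΔE = (y₂ − y₁)³/(4y₁y₂) = (2.83 − 0.594)³/(4×0.594×2.83) = 11.2/6.73 = 1.67 m.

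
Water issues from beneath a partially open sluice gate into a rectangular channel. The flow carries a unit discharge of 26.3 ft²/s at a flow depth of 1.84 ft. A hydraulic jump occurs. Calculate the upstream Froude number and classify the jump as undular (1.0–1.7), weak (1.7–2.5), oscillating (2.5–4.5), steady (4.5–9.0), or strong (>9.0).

V₁ = q/y₁ = 26.3/1.84 = 14.3 ft/s. Fr₁ = V₁/√(g·y₁) = 14.3/√(32.2×1.84) = 1.86.
Fr₁ = 1.86 lies in the weak range.

Fr₁ = 1.86; weak jump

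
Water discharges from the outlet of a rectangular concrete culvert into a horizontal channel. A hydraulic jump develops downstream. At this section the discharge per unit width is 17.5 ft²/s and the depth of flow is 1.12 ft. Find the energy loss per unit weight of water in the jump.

V₁ = q/y₁ = 17.5/1.12 = 15.6 ft/s. Fr₁ = V₁/√(g·y₁) = 15.6/√(32.2×1.12) = 2.60.
Bélanger equation: y₂/y₁ = ½[√(1 + 8Fr₁²) − 1] = ½[√55.16 − 1] = 3.21.
y₂ = 3.21 × 1.12 = 3.60 ft.
V₂ = q/y₂ = 17.5/3.60 = 4.86 ft/s. E₁ = y₁ + V₁²/2g = 4.91 ft; E₂ = y₂ + V₂²/2g = 3.97 ft. ΔE = E₁ − E₂ = 0.945 ft.

ΔE = 0.945 ft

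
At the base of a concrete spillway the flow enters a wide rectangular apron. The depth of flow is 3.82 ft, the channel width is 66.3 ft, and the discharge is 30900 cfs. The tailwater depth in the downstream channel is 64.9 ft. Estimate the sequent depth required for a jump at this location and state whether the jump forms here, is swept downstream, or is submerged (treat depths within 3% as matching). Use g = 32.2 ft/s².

q = Q/b = 30900/66.3 = 466 ft²/s; V₁ = q/y₁ = 122 ft/s. Fr₁ = V₁/√(g·y₁) = 11.0.
Sequent-depth ratio: y₂/y₁ = ½[√(1 + 8Fr₁²) − 1] = ½[√969.1 − 1] = 15.1.
y₂ = 15.1 × 3.82 = 57.5 ft.
Tailwater y_tw = 64.9 ft: y_tw > y₂, so the jump is submerged.

y₂ = 57.5 ft; the jump is submerged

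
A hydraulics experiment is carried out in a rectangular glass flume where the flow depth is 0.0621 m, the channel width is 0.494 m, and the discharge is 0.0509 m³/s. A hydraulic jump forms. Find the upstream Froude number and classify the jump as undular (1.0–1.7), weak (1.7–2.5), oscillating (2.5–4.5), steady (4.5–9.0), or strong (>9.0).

Fr₁ = 2.13; weak jump

q = Q/b = 0.0509/0.494 = 0.103 m²/s; V₁ = q/y₁ = 1.66 m/s. Fr₁ = V₁/√(g·y₁) = 2.13.
Fr₁ = 2.13 lies in the weak range.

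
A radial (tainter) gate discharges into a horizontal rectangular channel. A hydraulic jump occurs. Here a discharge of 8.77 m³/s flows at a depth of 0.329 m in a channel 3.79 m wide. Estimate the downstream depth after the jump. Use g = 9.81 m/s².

q = Q/b = 8.77/3.79 = 2.31 m²/s; V₁ = q/y₁ = 7.03 m/s. Fr₁ = V₁/√(g·y₁) = 3.92.
Bélanger equation: y₂/y₁ = ½[√(1 + 8Fr₁²) − 1] = ½[√123.6 − 1] = 5.06.
y₂ = 5.06 × 0.329 = 1.66 m.

y₂ = 1.66 m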